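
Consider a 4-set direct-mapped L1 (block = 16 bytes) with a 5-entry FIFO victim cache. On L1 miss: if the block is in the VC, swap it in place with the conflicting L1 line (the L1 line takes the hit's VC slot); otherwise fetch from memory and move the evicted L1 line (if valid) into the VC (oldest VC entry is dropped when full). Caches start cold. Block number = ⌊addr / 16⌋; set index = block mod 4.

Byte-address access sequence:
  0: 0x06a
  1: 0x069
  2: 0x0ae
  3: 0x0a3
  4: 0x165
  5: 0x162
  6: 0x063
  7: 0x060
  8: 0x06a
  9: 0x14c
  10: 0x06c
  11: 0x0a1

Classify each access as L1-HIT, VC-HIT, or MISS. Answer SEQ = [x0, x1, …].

SEQ = [MISS, L1-HIT, MISS, L1-HIT, MISS, L1-HIT, VC-HIT, L1-HIT, L1-HIT, MISS, L1-HIT, VC-HIT]

0: 0x6a (blk 6, set 2) → MISS  vc=[]
1: 0x69 (blk 6, set 2) → L1-HIT  vc=[]
2: 0xae (blk 10, set 2) → MISS  vc=[6]
3: 0xa3 (blk 10, set 2) → L1-HIT  vc=[6]
4: 0x165 (blk 22, set 2) → MISS  vc=[6, 10]
5: 0x162 (blk 22, set 2) → L1-HIT  vc=[6, 10]
6: 0x63 (blk 6, set 2) → VC-HIT  vc=[22, 10]
7: 0x60 (blk 6, set 2) → L1-HIT  vc=[22, 10]
8: 0x6a (blk 6, set 2) → L1-HIT  vc=[22, 10]
9: 0x14c (blk 20, set 0) → MISS  vc=[22, 10]
10: 0x6c (blk 6, set 2) → L1-HIT  vc=[22, 10]
11: 0xa1 (blk 10, set 2) → VC-HIT  vc=[22, 6]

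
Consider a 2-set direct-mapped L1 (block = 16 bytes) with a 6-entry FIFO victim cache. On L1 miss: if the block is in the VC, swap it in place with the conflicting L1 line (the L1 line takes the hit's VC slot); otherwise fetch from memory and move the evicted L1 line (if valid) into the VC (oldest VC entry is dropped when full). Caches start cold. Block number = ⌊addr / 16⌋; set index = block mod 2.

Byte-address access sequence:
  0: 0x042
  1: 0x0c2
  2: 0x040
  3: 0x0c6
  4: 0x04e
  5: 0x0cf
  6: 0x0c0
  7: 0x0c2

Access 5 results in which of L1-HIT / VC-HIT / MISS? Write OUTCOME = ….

0: 0x42 (blk 4, set 0) → MISS  vc=[]
1: 0xc2 (blk 12, set 0) → MISS  vc=[4]
2: 0x40 (blk 4, set 0) → VC-HIT  vc=[12]
3: 0xc6 (blk 12, set 0) → VC-HIT  vc=[4]
4: 0x4e (blk 4, set 0) → VC-HIT  vc=[12]
5: 0xcf (blk 12, set 0) → VC-HIT  vc=[4]
6: 0xc0 (blk 12, set 0) → L1-HIT  vc=[4]
7: 0xc2 (blk 12, set 0) → L1-HIT  vc=[4]

OUTCOME = VC-HIT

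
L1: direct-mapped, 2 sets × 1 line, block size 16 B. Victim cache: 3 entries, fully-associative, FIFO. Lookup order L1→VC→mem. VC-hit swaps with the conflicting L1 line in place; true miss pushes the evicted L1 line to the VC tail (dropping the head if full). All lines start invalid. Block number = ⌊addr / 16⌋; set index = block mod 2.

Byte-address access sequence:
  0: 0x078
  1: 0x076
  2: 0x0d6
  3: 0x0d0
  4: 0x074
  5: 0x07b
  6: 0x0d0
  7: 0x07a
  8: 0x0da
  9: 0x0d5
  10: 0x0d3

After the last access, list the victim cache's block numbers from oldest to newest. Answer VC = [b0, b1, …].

  [0] addr=0x78 blk=7 s=1: MISS | VC []
  [1] addr=0x76 blk=7 s=1: L1-HIT | VC []
  [2] addr=0xd6 blk=13 s=1: MISS | VC [7]
  [3] addr=0xd0 blk=13 s=1: L1-HIT | VC [7]
  [4] addr=0x74 blk=7 s=1: VC-HIT | VC [13]
  [5] addr=0x7b blk=7 s=1: L1-HIT | VC [13]
  [6] addr=0xd0 blk=13 s=1: VC-HIT | VC [7]
  [7] addr=0x7a blk=7 s=1: VC-HIT | VC [13]
  [8] addr=0xda blk=13 s=1: VC-HIT | VC [7]
  [9] addr=0xd5 blk=13 s=1: L1-HIT | VC [7]
  [10] addr=0xd3 blk=13 s=1: L1-HIT | VC [7]

VC = [7]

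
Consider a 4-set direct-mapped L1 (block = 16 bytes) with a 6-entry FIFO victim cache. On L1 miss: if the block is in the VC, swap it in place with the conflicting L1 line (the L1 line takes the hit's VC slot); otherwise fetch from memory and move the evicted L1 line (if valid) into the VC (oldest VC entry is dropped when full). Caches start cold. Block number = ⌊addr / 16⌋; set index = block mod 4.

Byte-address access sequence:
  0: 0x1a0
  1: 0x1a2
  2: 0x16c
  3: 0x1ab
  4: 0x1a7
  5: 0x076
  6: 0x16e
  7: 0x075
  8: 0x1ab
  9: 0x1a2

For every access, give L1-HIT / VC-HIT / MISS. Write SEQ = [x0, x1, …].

#0 0x1a0→b26/s2 MISS; vc=[]
#1 0x1a2→b26/s2 L1-HIT; vc=[]
#2 0x16c→b22/s2 MISS; vc=[26]
#3 0x1ab→b26/s2 VC-HIT; vc=[22]
#4 0x1a7→b26/s2 L1-HIT; vc=[22]
#5 0x76→b7/s3 MISS; vc=[22]
#6 0x16e→b22/s2 VC-HIT; vc=[26]
#7 0x75→b7/s3 L1-HIT; vc=[26]
#8 0x1ab→b26/s2 VC-HIT; vc=[22]
#9 0x1a2→b26/s2 L1-HIT; vc=[22]

SEQ = [MISS, L1-HIT, MISS, VC-HIT, L1-HIT, MISS, VC-HIT, L1-HIT, VC-HIT, L1-HIT]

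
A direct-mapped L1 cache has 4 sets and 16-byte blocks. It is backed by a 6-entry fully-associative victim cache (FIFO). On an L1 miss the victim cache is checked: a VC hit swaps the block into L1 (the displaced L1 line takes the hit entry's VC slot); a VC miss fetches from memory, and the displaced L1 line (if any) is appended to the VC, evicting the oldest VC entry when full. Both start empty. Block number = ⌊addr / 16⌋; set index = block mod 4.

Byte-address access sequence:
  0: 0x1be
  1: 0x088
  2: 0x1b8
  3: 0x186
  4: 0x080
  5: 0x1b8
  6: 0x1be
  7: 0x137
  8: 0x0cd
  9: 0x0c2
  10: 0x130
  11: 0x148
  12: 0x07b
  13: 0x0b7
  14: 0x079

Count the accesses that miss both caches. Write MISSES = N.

0: 0x1be (blk 27, set 3) → MISS  vc=[]
1: 0x88 (blk 8, set 0) → MISS  vc=[]
2: 0x1b8 (blk 27, set 3) → L1-HIT  vc=[]
3: 0x186 (blk 24, set 0) → MISS  vc=[8]
4: 0x80 (blk 8, set 0) → VC-HIT  vc=[24]
5: 0x1b8 (blk 27, set 3) → L1-HIT  vc=[24]
6: 0x1be (blk 27, set 3) → L1-HIT  vc=[24]
7: 0x137 (blk 19, set 3) → MISS  vc=[24, 27]
8: 0xcd (blk 12, set 0) → MISS  vc=[24, 27, 8]
9: 0xc2 (blk 12, set 0) → L1-HIT  vc=[24, 27, 8]
10: 0x130 (blk 19, set 3) → L1-HIT  vc=[24, 27, 8]
11: 0x148 (blk 20, set 0) → MISS  vc=[24, 27, 8, 12]
12: 0x7b (blk 7, set 3) → MISS  vc=[24, 27, 8, 12, 19]
13: 0xb7 (blk 11, set 3) → MISS  vc=[24, 27, 8, 12, 19, 7]
14: 0x79 (blk 7, set 3) → VC-HIT  vc=[24, 27, 8, 12, 19, 11]

MISSES = 8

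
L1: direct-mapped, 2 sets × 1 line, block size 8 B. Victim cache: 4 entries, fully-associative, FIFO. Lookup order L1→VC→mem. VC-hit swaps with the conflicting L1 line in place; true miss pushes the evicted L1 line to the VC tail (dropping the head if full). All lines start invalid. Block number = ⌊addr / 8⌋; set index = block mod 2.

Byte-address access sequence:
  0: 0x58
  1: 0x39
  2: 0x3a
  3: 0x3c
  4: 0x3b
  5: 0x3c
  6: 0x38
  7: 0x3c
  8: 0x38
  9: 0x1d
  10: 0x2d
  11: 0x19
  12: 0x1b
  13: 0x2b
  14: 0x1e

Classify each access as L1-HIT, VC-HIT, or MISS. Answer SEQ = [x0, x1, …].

  [0] addr=0x58 blk=11 s=1: MISS | VC []
  [1] addr=0x39 blk=7 s=1: MISS | VC [11]
  [2] addr=0x3a blk=7 s=1: L1-HIT | VC [11]
  [3] addr=0x3c blk=7 s=1: L1-HIT | VC [11]
  [4] addr=0x3b blk=7 s=1: L1-HIT | VC [11]
  [5] addr=0x3c blk=7 s=1: L1-HIT | VC [11]
  [6] addr=0x38 blk=7 s=1: L1-HIT | VC [11]
  [7] addr=0x3c blk=7 s=1: L1-HIT | VC [11]
  [8] addr=0x38 blk=7 s=1: L1-HIT | VC [11]
  [9] addr=0x1d blk=3 s=1: MISS | VC [11, 7]
  [10] addr=0x2d blk=5 s=1: MISS | VC [11, 7, 3]
  [11] addr=0x19 blk=3 s=1: VC-HIT | VC [11, 7, 5]
  [12] addr=0x1b blk=3 s=1: L1-HIT | VC [11, 7, 5]
  [13] addr=0x2b blk=5 s=1: VC-HIT | VC [11, 7, 3]
  [14] addr=0x1e blk=3 s=1: VC-HIT | VC [11, 7, 5]

SEQ = [MISS, MISS, L1-HIT, L1-HIT, L1-HIT, L1-HIT, L1-HIT, L1-HIT, L1-HIT, MISS, MISS, VC-HIT, L1-HIT, VC-HIT, VC-HIT]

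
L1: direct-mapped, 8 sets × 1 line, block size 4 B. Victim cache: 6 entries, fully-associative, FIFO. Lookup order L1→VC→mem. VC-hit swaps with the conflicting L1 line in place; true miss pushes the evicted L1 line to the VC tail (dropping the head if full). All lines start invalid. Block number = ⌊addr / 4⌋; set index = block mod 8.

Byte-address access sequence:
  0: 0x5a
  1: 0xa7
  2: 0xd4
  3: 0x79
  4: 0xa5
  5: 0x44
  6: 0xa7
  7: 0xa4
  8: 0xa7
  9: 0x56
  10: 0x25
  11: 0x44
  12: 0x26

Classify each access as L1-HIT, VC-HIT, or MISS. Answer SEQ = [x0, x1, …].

SEQ = [MISS, MISS, MISS, MISS, L1-HIT, MISS, VC-HIT, L1-HIT, L1-HIT, MISS, MISS, VC-HIT, VC-HIT]

#0 0x5a→b22/s6 MISS; vc=[]
#1 0xa7→b41/s1 MISS; vc=[]
#2 0xd4→b53/s5 MISS; vc=[]
#3 0x79→b30/s6 MISS; vc=[22]
#4 0xa5→b41/s1 L1-HIT; vc=[22]
#5 0x44→b17/s1 MISS; vc=[22,41]
#6 0xa7→b41/s1 VC-HIT; vc=[22,17]
#7 0xa4→b41/s1 L1-HIT; vc=[22,17]
#8 0xa7→b41/s1 L1-HIT; vc=[22,17]
#9 0x56→b21/s5 MISS; vc=[22,17,53]
#10 0x25→b9/s1 MISS; vc=[22,17,53,41]
#11 0x44→b17/s1 VC-HIT; vc=[22,9,53,41]
#12 0x26→b9/s1 VC-HIT; vc=[22,17,53,41]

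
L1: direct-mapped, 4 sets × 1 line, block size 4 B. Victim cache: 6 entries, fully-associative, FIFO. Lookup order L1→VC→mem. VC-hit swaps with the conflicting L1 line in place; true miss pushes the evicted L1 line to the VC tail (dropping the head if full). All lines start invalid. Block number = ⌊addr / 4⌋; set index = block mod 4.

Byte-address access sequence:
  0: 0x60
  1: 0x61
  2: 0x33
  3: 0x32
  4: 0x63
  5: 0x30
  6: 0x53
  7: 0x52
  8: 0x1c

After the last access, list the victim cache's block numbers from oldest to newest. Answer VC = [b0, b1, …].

  [0] addr=0x60 blk=24 s=0: MISS | VC []
  [1] addr=0x61 blk=24 s=0: L1-HIT | VC []
  [2] addr=0x33 blk=12 s=0: MISS | VC [24]
  [3] addr=0x32 blk=12 s=0: L1-HIT | VC [24]
  [4] addr=0x63 blk=24 s=0: VC-HIT | VC [12]
  [5] addr=0x30 blk=12 s=0: VC-HIT | VC [24]
  [6] addr=0x53 blk=20 s=0: MISS | VC [24, 12]
  [7] addr=0x52 blk=20 s=0: L1-HIT | VC [24, 12]
  [8] addr=0x1c blk=7 s=3: MISS | VC [24, 12]

VC = [24, 12]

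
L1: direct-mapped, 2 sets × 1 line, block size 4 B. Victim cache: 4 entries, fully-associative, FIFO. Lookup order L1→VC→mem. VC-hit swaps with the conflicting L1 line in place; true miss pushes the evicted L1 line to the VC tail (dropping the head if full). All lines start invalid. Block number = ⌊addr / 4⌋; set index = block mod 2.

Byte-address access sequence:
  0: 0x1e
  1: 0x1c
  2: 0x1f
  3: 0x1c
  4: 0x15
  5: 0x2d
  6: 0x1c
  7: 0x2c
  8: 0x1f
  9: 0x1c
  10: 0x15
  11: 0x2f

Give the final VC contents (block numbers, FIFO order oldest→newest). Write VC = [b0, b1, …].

VC = [5, 7]

0: 0x1e (blk 7, set 1) → MISS  vc=[]
1: 0x1c (blk 7, set 1) → L1-HIT  vc=[]
2: 0x1f (blk 7, set 1) → L1-HIT  vc=[]
3: 0x1c (blk 7, set 1) → L1-HIT  vc=[]
4: 0x15 (blk 5, set 1) → MISS  vc=[7]
5: 0x2d (blk 11, set 1) → MISS  vc=[7, 5]
6: 0x1c (blk 7, set 1) → VC-HIT  vc=[11, 5]
7: 0x2c (blk 11, set 1) → VC-HIT  vc=[7, 5]
8: 0x1f (blk 7, set 1) → VC-HIT  vc=[11, 5]
9: 0x1c (blk 7, set 1) → L1-HIT  vc=[11, 5]
10: 0x15 (blk 5, set 1) → VC-HIT  vc=[11, 7]
11: 0x2f (blk 11, set 1) → VC-HIT  vc=[5, 7]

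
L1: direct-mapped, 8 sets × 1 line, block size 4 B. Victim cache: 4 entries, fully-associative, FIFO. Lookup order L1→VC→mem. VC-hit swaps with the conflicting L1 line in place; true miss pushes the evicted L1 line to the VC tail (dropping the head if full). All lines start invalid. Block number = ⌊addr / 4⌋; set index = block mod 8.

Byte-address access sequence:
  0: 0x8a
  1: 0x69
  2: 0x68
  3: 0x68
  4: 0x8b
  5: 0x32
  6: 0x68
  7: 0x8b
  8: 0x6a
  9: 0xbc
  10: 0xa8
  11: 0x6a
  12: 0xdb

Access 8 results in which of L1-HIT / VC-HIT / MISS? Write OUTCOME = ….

OUTCOME = VC-HIT

0: 0x8a (blk 34, set 2) → MISS  vc=[]
1: 0x69 (blk 26, set 2) → MISS  vc=[34]
2: 0x68 (blk 26, set 2) → L1-HIT  vc=[34]
3: 0x68 (blk 26, set 2) → L1-HIT  vc=[34]
4: 0x8b (blk 34, set 2) → VC-HIT  vc=[26]
5: 0x32 (blk 12, set 4) → MISS  vc=[26]
6: 0x68 (blk 26, set 2) → VC-HIT  vc=[34]
7: 0x8b (blk 34, set 2) → VC-HIT  vc=[26]
8: 0x6a (blk 26, set 2) → VC-HIT  vc=[34]
9: 0xbc (blk 47, set 7) → MISS  vc=[34]
10: 0xa8 (blk 42, set 2) → MISS  vc=[34, 26]
11: 0x6a (blk 26, set 2) → VC-HIT  vc=[34, 42]
12: 0xdb (blk 54, set 6) → MISS  vc=[34, 42]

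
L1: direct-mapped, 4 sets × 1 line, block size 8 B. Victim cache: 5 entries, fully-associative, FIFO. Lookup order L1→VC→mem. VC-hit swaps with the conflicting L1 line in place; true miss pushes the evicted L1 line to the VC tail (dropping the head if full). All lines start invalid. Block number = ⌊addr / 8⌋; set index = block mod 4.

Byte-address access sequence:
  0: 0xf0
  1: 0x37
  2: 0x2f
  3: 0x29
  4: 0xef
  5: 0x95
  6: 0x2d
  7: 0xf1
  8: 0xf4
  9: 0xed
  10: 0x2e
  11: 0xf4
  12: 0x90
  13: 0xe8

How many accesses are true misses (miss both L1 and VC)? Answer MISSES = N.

#0 0xf0→b30/s2 MISS; vc=[]
#1 0x37→b6/s2 MISS; vc=[30]
#2 0x2f→b5/s1 MISS; vc=[30]
#3 0x29→b5/s1 L1-HIT; vc=[30]
#4 0xef→b29/s1 MISS; vc=[30,5]
#5 0x95→b18/s2 MISS; vc=[30,5,6]
#6 0x2d→b5/s1 VC-HIT; vc=[30,29,6]
#7 0xf1→b30/s2 VC-HIT; vc=[18,29,6]
#8 0xf4→b30/s2 L1-HIT; vc=[18,29,6]
#9 0xed→b29/s1 VC-HIT; vc=[18,5,6]
#10 0x2e→b5/s1 VC-HIT; vc=[18,29,6]
#11 0xf4→b30/s2 L1-HIT; vc=[18,29,6]
#12 0x90→b18/s2 VC-HIT; vc=[30,29,6]
#13 0xe8→b29/s1 VC-HIT; vc=[30,5,6]

MISSES = 5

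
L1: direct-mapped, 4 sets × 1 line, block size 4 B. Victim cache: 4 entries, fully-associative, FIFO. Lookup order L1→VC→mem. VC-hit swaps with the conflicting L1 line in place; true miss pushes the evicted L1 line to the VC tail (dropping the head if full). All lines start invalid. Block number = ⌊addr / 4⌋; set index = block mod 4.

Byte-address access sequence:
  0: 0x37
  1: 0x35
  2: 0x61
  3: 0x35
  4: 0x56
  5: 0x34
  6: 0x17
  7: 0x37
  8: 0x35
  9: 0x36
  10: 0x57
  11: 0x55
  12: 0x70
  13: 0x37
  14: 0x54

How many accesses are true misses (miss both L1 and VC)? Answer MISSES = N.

#0 0x37→b13/s1 MISS; vc=[]
#1 0x35→b13/s1 L1-HIT; vc=[]
#2 0x61→b24/s0 MISS; vc=[]
#3 0x35→b13/s1 L1-HIT; vc=[]
#4 0x56→b21/s1 MISS; vc=[13]
#5 0x34→b13/s1 VC-HIT; vc=[21]
#6 0x17→b5/s1 MISS; vc=[21,13]
#7 0x37→b13/s1 VC-HIT; vc=[21,5]
#8 0x35→b13/s1 L1-HIT; vc=[21,5]
#9 0x36→b13/s1 L1-HIT; vc=[21,5]
#10 0x57→b21/s1 VC-HIT; vc=[13,5]
#11 0x55→b21/s1 L1-HIT; vc=[13,5]
#12 0x70→b28/s0 MISS; vc=[13,5,24]
#13 0x37→b13/s1 VC-HIT; vc=[21,5,24]
#14 0x54→b21/s1 VC-HIT; vc=[13,5,24]

MISSES = 5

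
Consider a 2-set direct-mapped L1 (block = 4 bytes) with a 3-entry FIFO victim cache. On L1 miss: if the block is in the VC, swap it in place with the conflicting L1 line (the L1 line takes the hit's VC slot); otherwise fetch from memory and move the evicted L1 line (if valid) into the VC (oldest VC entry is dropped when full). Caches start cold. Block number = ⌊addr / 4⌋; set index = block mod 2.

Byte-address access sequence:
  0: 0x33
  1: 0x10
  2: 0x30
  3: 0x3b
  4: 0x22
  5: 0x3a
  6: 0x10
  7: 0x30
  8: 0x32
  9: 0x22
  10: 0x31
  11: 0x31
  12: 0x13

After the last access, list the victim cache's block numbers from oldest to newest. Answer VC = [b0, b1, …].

0: 0x33 (blk 12, set 0) → MISS  vc=[]
1: 0x10 (blk 4, set 0) → MISS  vc=[12]
2: 0x30 (blk 12, set 0) → VC-HIT  vc=[4]
3: 0x3b (blk 14, set 0) → MISS  vc=[4, 12]
4: 0x22 (blk 8, set 0) → MISS  vc=[4, 12, 14]
5: 0x3a (blk 14, set 0) → VC-HIT  vc=[4, 12, 8]
6: 0x10 (blk 4, set 0) → VC-HIT  vc=[14, 12, 8]
7: 0x30 (blk 12, set 0) → VC-HIT  vc=[14, 4, 8]
8: 0x32 (blk 12, set 0) → L1-HIT  vc=[14, 4, 8]
9: 0x22 (blk 8, set 0) → VC-HIT  vc=[14, 4, 12]
10: 0x31 (blk 12, set 0) → VC-HIT  vc=[14, 4, 8]
11: 0x31 (blk 12, set 0) → L1-HIT  vc=[14, 4, 8]
12: 0x13 (blk 4, set 0) → VC-HIT  vc=[14, 12, 8]

VC = [14, 12, 8]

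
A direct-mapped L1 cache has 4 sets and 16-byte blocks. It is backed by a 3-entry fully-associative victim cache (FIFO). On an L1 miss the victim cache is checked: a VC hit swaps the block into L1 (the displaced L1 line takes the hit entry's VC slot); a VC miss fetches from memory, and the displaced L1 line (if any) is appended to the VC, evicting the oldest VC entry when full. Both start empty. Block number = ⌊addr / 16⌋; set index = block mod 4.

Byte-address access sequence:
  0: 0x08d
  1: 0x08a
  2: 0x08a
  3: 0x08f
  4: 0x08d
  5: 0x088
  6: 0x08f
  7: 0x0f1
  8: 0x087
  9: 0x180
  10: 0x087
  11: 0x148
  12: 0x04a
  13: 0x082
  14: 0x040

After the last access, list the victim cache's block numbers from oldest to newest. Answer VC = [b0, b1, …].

VC = [24, 8, 20]

0: 0x8d (blk 8, set 0) → MISS  vc=[]
1: 0x8a (blk 8, set 0) → L1-HIT  vc=[]
2: 0x8a (blk 8, set 0) → L1-HIT  vc=[]
3: 0x8f (blk 8, set 0) → L1-HIT  vc=[]
4: 0x8d (blk 8, set 0) → L1-HIT  vc=[]
5: 0x88 (blk 8, set 0) → L1-HIT  vc=[]
6: 0x8f (blk 8, set 0) → L1-HIT  vc=[]
7: 0xf1 (blk 15, set 3) → MISS  vc=[]
8: 0x87 (blk 8, set 0) → L1-HIT  vc=[]
9: 0x180 (blk 24, set 0) → MISS  vc=[8]
10: 0x87 (blk 8, set 0) → VC-HIT  vc=[24]
11: 0x148 (blk 20, set 0) → MISS  vc=[24, 8]
12: 0x4a (blk 4, set 0) → MISS  vc=[24, 8, 20]
13: 0x82 (blk 8, set 0) → VC-HIT  vc=[24, 4, 20]
14: 0x40 (blk 4, set 0) → VC-HIT  vc=[24, 8, 20]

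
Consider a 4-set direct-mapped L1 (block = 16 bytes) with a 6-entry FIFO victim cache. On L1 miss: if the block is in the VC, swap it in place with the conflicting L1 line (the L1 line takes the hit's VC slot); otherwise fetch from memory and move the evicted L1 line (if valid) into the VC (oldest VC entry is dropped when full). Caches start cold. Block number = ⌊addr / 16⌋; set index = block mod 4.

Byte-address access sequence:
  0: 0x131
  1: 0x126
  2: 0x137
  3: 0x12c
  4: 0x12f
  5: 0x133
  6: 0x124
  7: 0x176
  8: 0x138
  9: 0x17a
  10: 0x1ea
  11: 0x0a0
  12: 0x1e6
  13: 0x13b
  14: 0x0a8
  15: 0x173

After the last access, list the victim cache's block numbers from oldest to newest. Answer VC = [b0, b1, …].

VC = [19, 18, 30]

#0 0x131→b19/s3 MISS; vc=[]
#1 0x126→b18/s2 MISS; vc=[]
#2 0x137→b19/s3 L1-HIT; vc=[]
#3 0x12c→b18/s2 L1-HIT; vc=[]
#4 0x12f→b18/s2 L1-HIT; vc=[]
#5 0x133→b19/s3 L1-HIT; vc=[]
#6 0x124→b18/s2 L1-HIT; vc=[]
#7 0x176→b23/s3 MISS; vc=[19]
#8 0x138→b19/s3 VC-HIT; vc=[23]
#9 0x17a→b23/s3 VC-HIT; vc=[19]
#10 0x1ea→b30/s2 MISS; vc=[19,18]
#11 0xa0→b10/s2 MISS; vc=[19,18,30]
#12 0x1e6→b30/s2 VC-HIT; vc=[19,18,10]
#13 0x13b→b19/s3 VC-HIT; vc=[23,18,10]
#14 0xa8→b10/s2 VC-HIT; vc=[23,18,30]
#15 0x173→b23/s3 VC-HIT; vc=[19,18,30]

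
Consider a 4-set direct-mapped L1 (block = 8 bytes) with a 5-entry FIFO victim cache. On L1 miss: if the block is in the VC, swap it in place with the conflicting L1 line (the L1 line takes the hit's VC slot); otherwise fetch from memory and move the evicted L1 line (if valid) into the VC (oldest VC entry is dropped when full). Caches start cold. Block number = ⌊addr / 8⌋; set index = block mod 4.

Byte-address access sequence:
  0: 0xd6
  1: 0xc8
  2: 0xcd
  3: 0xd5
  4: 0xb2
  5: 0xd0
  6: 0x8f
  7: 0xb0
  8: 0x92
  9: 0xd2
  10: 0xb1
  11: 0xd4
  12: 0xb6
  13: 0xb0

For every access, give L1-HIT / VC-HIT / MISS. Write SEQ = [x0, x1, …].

SEQ = [MISS, MISS, L1-HIT, L1-HIT, MISS, VC-HIT, MISS, VC-HIT, MISS, VC-HIT, VC-HIT, VC-HIT, VC-HIT, L1-HIT]

  [0] addr=0xd6 blk=26 s=2: MISS | VC []
  [1] addr=0xc8 blk=25 s=1: MISS | VC []
  [2] addr=0xcd blk=25 s=1: L1-HIT | VC []
  [3] addr=0xd5 blk=26 s=2: L1-HIT | VC []
  [4] addr=0xb2 blk=22 s=2: MISS | VC [26]
  [5] addr=0xd0 blk=26 s=2: VC-HIT | VC [22]
  [6] addr=0x8f blk=17 s=1: MISS | VC [22, 25]
  [7] addr=0xb0 blk=22 s=2: VC-HIT | VC [26, 25]
  [8] addr=0x92 blk=18 s=2: MISS | VC [26, 25, 22]
  [9] addr=0xd2 blk=26 s=2: VC-HIT | VC [18, 25, 22]
  [10] addr=0xb1 blk=22 s=2: VC-HIT | VC [18, 25, 26]
  [11] addr=0xd4 blk=26 s=2: VC-HIT | VC [18, 25, 22]
  [12] addr=0xb6 blk=22 s=2: VC-HIT | VC [18, 25, 26]
  [13] addr=0xb0 blk=22 s=2: L1-HIT | VC [18, 25, 26]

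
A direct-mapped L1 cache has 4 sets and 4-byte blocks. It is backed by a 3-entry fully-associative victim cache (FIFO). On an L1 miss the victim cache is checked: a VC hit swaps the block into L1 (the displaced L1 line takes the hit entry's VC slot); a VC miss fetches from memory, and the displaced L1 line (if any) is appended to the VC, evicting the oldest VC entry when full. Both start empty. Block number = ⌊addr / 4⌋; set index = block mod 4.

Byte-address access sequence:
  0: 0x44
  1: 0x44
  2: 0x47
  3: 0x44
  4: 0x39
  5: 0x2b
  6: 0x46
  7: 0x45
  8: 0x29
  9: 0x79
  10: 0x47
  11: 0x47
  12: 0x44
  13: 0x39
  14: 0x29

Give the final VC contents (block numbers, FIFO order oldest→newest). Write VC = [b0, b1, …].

VC = [30, 14]

  [0] addr=0x44 blk=17 s=1: MISS | VC []
  [1] addr=0x44 blk=17 s=1: L1-HIT | VC []
  [2] addr=0x47 blk=17 s=1: L1-HIT | VC []
  [3] addr=0x44 blk=17 s=1: L1-HIT | VC []
  [4] addr=0x39 blk=14 s=2: MISS | VC []
  [5] addr=0x2b blk=10 s=2: MISS | VC [14]
  [6] addr=0x46 blk=17 s=1: L1-HIT | VC [14]
  [7] addr=0x45 blk=17 s=1: L1-HIT | VC [14]
  [8] addr=0x29 blk=10 s=2: L1-HIT | VC [14]
  [9] addr=0x79 blk=30 s=2: MISS | VC [14, 10]
  [10] addr=0x47 blk=17 s=1: L1-HIT | VC [14, 10]
  [11] addr=0x47 blk=17 s=1: L1-HIT | VC [14, 10]
  [12] addr=0x44 blk=17 s=1: L1-HIT | VC [14, 10]
  [13] addr=0x39 blk=14 s=2: VC-HIT | VC [30, 10]
  [14] addr=0x29 blk=10 s=2: VC-HIT | VC [30, 14]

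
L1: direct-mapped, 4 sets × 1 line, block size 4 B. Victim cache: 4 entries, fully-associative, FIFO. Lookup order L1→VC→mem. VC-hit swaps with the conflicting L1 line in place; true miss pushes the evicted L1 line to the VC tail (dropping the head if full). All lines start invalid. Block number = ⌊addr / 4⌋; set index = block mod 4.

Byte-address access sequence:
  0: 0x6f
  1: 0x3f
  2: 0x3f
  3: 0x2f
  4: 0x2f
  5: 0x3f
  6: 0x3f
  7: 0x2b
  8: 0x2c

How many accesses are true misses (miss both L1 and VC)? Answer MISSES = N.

#0 0x6f→b27/s3 MISS; vc=[]
#1 0x3f→b15/s3 MISS; vc=[27]
#2 0x3f→b15/s3 L1-HIT; vc=[27]
#3 0x2f→b11/s3 MISS; vc=[27,15]
#4 0x2f→b11/s3 L1-HIT; vc=[27,15]
#5 0x3f→b15/s3 VC-HIT; vc=[27,11]
#6 0x3f→b15/s3 L1-HIT; vc=[27,11]
#7 0x2b→b10/s2 MISS; vc=[27,11]
#8 0x2c→b11/s3 VC-HIT; vc=[27,15]

MISSES = 4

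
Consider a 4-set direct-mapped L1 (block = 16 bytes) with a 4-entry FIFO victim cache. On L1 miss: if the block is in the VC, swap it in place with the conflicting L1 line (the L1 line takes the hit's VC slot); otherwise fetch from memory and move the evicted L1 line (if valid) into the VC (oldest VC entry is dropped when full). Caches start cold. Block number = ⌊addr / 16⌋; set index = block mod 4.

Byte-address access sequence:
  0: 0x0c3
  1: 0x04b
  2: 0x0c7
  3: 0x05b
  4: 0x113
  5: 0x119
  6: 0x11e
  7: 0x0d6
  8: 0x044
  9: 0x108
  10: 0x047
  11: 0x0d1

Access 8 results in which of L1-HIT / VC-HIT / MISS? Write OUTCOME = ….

OUTCOME = VC-HIT

#0 0xc3→b12/s0 MISS; vc=[]
#1 0x4b→b4/s0 MISS; vc=[12]
#2 0xc7→b12/s0 VC-HIT; vc=[4]
#3 0x5b→b5/s1 MISS; vc=[4]
#4 0x113→b17/s1 MISS; vc=[4,5]
#5 0x119→b17/s1 L1-HIT; vc=[4,5]
#6 0x11e→b17/s1 L1-HIT; vc=[4,5]
#7 0xd6→b13/s1 MISS; vc=[4,5,17]
#8 0x44→b4/s0 VC-HIT; vc=[12,5,17]
#9 0x108→b16/s0 MISS; vc=[12,5,17,4]
#10 0x47→b4/s0 VC-HIT; vc=[12,5,17,16]
#11 0xd1→b13/s1 L1-HIT; vc=[12,5,17,16]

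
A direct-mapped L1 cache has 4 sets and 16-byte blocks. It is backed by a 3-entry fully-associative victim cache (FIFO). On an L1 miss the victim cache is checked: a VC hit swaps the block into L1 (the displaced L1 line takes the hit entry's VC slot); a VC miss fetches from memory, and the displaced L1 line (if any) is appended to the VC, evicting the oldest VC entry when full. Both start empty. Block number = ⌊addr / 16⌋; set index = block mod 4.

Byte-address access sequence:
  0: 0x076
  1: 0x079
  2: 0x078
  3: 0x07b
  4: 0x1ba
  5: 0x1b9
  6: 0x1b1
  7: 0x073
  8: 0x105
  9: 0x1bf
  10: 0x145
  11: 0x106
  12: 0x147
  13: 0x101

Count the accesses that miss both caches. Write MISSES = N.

0: 0x76 (blk 7, set 3) → MISS  vc=[]
1: 0x79 (blk 7, set 3) → L1-HIT  vc=[]
2: 0x78 (blk 7, set 3) → L1-HIT  vc=[]
3: 0x7b (blk 7, set 3) → L1-HIT  vc=[]
4: 0x1ba (blk 27, set 3) → MISS  vc=[7]
5: 0x1b9 (blk 27, set 3) → L1-HIT  vc=[7]
6: 0x1b1 (blk 27, set 3) → L1-HIT  vc=[7]
7: 0x73 (blk 7, set 3) → VC-HIT  vc=[27]
8: 0x105 (blk 16, set 0) → MISS  vc=[27]
9: 0x1bf (blk 27, set 3) → VC-HIT  vc=[7]
10: 0x145 (blk 20, set 0) → MISS  vc=[7, 16]
11: 0x106 (blk 16, set 0) → VC-HIT  vc=[7, 20]
12: 0x147 (blk 20, set 0) → VC-HIT  vc=[7, 16]
13: 0x101 (blk 16, set 0) → VC-HIT  vc=[7, 20]

MISSES = 4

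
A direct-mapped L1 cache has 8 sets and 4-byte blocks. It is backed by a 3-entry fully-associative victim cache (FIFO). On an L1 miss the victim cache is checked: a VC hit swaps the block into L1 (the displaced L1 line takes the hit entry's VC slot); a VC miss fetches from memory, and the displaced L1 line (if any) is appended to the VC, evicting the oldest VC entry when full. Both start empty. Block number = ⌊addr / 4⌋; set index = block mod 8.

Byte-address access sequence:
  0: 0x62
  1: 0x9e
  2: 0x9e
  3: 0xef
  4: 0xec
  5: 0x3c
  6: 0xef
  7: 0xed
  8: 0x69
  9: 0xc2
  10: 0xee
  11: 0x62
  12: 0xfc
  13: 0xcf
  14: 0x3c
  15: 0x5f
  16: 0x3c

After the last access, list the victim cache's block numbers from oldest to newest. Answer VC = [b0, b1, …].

0: 0x62 (blk 24, set 0) → MISS  vc=[]
1: 0x9e (blk 39, set 7) → MISS  vc=[]
2: 0x9e (blk 39, set 7) → L1-HIT  vc=[]
3: 0xef (blk 59, set 3) → MISS  vc=[]
4: 0xec (blk 59, set 3) → L1-HIT  vc=[]
5: 0x3c (blk 15, set 7) → MISS  vc=[39]
6: 0xef (blk 59, set 3) → L1-HIT  vc=[39]
7: 0xed (blk 59, set 3) → L1-HIT  vc=[39]
8: 0x69 (blk 26, set 2) → MISS  vc=[39]
9: 0xc2 (blk 48, set 0) → MISS  vc=[39, 24]
10: 0xee (blk 59, set 3) → L1-HIT  vc=[39, 24]
11: 0x62 (blk 24, set 0) → VC-HIT  vc=[39, 48]
12: 0xfc (blk 63, set 7) → MISS  vc=[39, 48, 15]
13: 0xcf (blk 51, set 3) → MISS  vc=[48, 15, 59]
14: 0x3c (blk 15, set 7) → VC-HIT  vc=[48, 63, 59]
15: 0x5f (blk 23, set 7) → MISS  vc=[63, 59, 15]
16: 0x3c (blk 15, set 7) → VC-HIT  vc=[63, 59, 23]

VC = [63, 59, 23]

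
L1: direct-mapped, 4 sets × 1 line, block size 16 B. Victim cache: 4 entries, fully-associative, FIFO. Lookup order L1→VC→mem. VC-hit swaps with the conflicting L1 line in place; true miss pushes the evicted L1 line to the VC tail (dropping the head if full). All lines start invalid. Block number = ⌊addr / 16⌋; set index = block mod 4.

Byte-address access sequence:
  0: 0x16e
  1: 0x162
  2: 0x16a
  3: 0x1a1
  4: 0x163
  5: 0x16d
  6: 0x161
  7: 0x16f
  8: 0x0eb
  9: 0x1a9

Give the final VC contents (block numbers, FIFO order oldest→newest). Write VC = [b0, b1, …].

#0 0x16e→b22/s2 MISS; vc=[]
#1 0x162→b22/s2 L1-HIT; vc=[]
#2 0x16a→b22/s2 L1-HIT; vc=[]
#3 0x1a1→b26/s2 MISS; vc=[22]
#4 0x163→b22/s2 VC-HIT; vc=[26]
#5 0x16d→b22/s2 L1-HIT; vc=[26]
#6 0x161→b22/s2 L1-HIT; vc=[26]
#7 0x16f→b22/s2 L1-HIT; vc=[26]
#8 0xeb→b14/s2 MISS; vc=[26,22]
#9 0x1a9→b26/s2 VC-HIT; vc=[14,22]

VC = [14, 22]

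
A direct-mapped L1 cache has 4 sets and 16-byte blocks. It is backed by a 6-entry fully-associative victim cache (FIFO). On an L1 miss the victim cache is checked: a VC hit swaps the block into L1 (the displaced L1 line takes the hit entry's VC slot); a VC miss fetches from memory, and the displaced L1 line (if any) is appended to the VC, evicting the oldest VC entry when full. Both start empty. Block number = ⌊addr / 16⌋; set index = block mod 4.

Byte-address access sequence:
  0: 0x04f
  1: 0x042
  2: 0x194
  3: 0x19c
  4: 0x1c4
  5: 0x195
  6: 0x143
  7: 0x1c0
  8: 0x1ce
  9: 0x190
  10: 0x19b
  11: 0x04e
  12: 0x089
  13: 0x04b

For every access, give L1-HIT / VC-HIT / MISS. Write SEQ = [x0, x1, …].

SEQ = [MISS, L1-HIT, MISS, L1-HIT, MISS, L1-HIT, MISS, VC-HIT, L1-HIT, L1-HIT, L1-HIT, VC-HIT, MISS, VC-HIT]

#0 0x4f→b4/s0 MISS; vc=[]
#1 0x42→b4/s0 L1-HIT; vc=[]
#2 0x194→b25/s1 MISS; vc=[]
#3 0x19c→b25/s1 L1-HIT; vc=[]
#4 0x1c4→b28/s0 MISS; vc=[4]
#5 0x195→b25/s1 L1-HIT; vc=[4]
#6 0x143→b20/s0 MISS; vc=[4,28]
#7 0x1c0→b28/s0 VC-HIT; vc=[4,20]
#8 0x1ce→b28/s0 L1-HIT; vc=[4,20]
#9 0x190→b25/s1 L1-HIT; vc=[4,20]
#10 0x19b→b25/s1 L1-HIT; vc=[4,20]
#11 0x4e→b4/s0 VC-HIT; vc=[28,20]
#12 0x89→b8/s0 MISS; vc=[28,20,4]
#13 0x4b→b4/s0 VC-HIT; vc=[28,20,8]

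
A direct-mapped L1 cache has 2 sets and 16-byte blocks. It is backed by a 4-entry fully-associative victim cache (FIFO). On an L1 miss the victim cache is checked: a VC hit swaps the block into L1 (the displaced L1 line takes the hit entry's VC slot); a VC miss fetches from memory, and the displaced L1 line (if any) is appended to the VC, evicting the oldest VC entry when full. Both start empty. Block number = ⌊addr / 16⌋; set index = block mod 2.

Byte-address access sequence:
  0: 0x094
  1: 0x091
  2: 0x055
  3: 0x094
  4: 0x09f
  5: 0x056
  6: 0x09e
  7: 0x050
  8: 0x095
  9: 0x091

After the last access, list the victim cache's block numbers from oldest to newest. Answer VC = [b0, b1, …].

  [0] addr=0x94 blk=9 s=1: MISS | VC []
  [1] addr=0x91 blk=9 s=1: L1-HIT | VC []
  [2] addr=0x55 blk=5 s=1: MISS | VC [9]
  [3] addr=0x94 blk=9 s=1: VC-HIT | VC [5]
  [4] addr=0x9f blk=9 s=1: L1-HIT | VC [5]
  [5] addr=0x56 blk=5 s=1: VC-HIT | VC [9]
  [6] addr=0x9e blk=9 s=1: VC-HIT | VC [5]
  [7] addr=0x50 blk=5 s=1: VC-HIT | VC [9]
  [8] addr=0x95 blk=9 s=1: VC-HIT | VC [5]
  [9] addr=0x91 blk=9 s=1: L1-HIT | VC [5]

VC = [5]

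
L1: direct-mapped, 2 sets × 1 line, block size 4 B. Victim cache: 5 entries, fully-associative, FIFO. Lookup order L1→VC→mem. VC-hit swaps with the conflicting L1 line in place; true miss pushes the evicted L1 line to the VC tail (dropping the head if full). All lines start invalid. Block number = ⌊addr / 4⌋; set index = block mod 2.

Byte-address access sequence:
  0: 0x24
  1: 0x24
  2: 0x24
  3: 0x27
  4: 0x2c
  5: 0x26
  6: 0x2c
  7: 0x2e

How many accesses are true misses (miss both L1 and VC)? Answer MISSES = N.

  [0] addr=0x24 blk=9 s=1: MISS | VC []
  [1] addr=0x24 blk=9 s=1: L1-HIT | VC []
  [2] addr=0x24 blk=9 s=1: L1-HIT | VC []
  [3] addr=0x27 blk=9 s=1: L1-HIT | VC []
  [4] addr=0x2c blk=11 s=1: MISS | VC [9]
  [5] addr=0x26 blk=9 s=1: VC-HIT | VC [11]
  [6] addr=0x2c blk=11 s=1: VC-HIT | VC [9]
  [7] addr=0x2e blk=11 s=1: L1-HIT | VC [9]

MISSES = 2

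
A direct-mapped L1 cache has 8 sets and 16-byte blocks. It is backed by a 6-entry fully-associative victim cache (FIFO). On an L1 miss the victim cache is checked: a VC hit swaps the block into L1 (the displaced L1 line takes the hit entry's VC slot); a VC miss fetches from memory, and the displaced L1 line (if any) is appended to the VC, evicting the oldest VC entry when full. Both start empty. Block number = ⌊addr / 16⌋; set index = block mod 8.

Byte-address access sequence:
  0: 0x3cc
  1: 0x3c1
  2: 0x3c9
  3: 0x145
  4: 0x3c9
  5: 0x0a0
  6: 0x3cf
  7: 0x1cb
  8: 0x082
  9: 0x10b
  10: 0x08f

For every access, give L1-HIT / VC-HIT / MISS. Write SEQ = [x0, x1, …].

#0 0x3cc→b60/s4 MISS; vc=[]
#1 0x3c1→b60/s4 L1-HIT; vc=[]
#2 0x3c9→b60/s4 L1-HIT; vc=[]
#3 0x145→b20/s4 MISS; vc=[60]
#4 0x3c9→b60/s4 VC-HIT; vc=[20]
#5 0xa0→b10/s2 MISS; vc=[20]
#6 0x3cf→b60/s4 L1-HIT; vc=[20]
#7 0x1cb→b28/s4 MISS; vc=[20,60]
#8 0x82→b8/s0 MISS; vc=[20,60]
#9 0x10b→b16/s0 MISS; vc=[20,60,8]
#10 0x8f→b8/s0 VC-HIT; vc=[20,60,16]

SEQ = [MISS, L1-HIT, L1-HIT, MISS, VC-HIT, MISS, L1-HIT, MISS, MISS, MISS, VC-HIT]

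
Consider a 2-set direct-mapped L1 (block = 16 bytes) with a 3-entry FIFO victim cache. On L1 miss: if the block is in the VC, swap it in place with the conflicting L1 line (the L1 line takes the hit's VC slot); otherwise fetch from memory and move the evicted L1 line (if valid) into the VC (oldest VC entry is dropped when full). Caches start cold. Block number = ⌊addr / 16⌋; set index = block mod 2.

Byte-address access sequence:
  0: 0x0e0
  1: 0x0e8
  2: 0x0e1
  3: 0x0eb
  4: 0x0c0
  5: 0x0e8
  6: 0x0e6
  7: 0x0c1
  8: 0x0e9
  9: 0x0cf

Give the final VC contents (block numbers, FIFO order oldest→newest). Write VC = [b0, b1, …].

VC = [14]

0: 0xe0 (blk 14, set 0) → MISS  vc=[]
1: 0xe8 (blk 14, set 0) → L1-HIT  vc=[]
2: 0xe1 (blk 14, set 0) → L1-HIT  vc=[]
3: 0xeb (blk 14, set 0) → L1-HIT  vc=[]
4: 0xc0 (blk 12, set 0) → MISS  vc=[14]
5: 0xe8 (blk 14, set 0) → VC-HIT  vc=[12]
6: 0xe6 (blk 14, set 0) → L1-HIT  vc=[12]
7: 0xc1 (blk 12, set 0) → VC-HIT  vc=[14]
8: 0xe9 (blk 14, set 0) → VC-HIT  vc=[12]
9: 0xcf (blk 12, set 0) → VC-HIT  vc=[14]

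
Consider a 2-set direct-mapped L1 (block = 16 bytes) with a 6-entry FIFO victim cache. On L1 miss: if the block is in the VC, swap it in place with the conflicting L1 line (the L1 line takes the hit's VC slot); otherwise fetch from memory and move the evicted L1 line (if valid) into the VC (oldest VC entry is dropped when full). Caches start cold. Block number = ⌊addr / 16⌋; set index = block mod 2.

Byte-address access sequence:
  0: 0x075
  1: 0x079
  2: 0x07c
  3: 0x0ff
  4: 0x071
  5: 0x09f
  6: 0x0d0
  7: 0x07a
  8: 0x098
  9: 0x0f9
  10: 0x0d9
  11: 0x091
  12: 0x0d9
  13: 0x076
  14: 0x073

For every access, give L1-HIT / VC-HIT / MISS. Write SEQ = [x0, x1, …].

#0 0x75→b7/s1 MISS; vc=[]
#1 0x79→b7/s1 L1-HIT; vc=[]
#2 0x7c→b7/s1 L1-HIT; vc=[]
#3 0xff→b15/s1 MISS; vc=[7]
#4 0x71→b7/s1 VC-HIT; vc=[15]
#5 0x9f→b9/s1 MISS; vc=[15,7]
#6 0xd0→b13/s1 MISS; vc=[15,7,9]
#7 0x7a→b7/s1 VC-HIT; vc=[15,13,9]
#8 0x98→b9/s1 VC-HIT; vc=[15,13,7]
#9 0xf9→b15/s1 VC-HIT; vc=[9,13,7]
#10 0xd9→b13/s1 VC-HIT; vc=[9,15,7]
#11 0x91→b9/s1 VC-HIT; vc=[13,15,7]
#12 0xd9→b13/s1 VC-HIT; vc=[9,15,7]
#13 0x76→b7/s1 VC-HIT; vc=[9,15,13]
#14 0x73→b7/s1 L1-HIT; vc=[9,15,13]

SEQ = [MISS, L1-HIT, L1-HIT, MISS, VC-HIT, MISS, MISS, VC-HIT, VC-HIT, VC-HIT, VC-HIT, VC-HIT, VC-HIT, VC-HIT, L1-HIT]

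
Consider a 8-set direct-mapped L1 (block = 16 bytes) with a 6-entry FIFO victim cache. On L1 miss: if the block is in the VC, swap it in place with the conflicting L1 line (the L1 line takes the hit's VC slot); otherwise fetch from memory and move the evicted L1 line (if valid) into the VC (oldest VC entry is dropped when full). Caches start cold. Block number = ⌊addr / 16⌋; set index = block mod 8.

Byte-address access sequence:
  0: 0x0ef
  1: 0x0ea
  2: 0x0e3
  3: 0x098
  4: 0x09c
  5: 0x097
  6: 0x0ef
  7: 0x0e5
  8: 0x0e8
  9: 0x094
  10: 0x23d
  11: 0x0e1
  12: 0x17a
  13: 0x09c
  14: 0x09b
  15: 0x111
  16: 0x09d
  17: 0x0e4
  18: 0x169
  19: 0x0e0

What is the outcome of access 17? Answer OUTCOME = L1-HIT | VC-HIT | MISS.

OUTCOME = L1-HIT

#0 0xef→b14/s6 MISS; vc=[]
#1 0xea→b14/s6 L1-HIT; vc=[]
#2 0xe3→b14/s6 L1-HIT; vc=[]
#3 0x98→b9/s1 MISS; vc=[]
#4 0x9c→b9/s1 L1-HIT; vc=[]
#5 0x97→b9/s1 L1-HIT; vc=[]
#6 0xef→b14/s6 L1-HIT; vc=[]
#7 0xe5→b14/s6 L1-HIT; vc=[]
#8 0xe8→b14/s6 L1-HIT; vc=[]
#9 0x94→b9/s1 L1-HIT; vc=[]
#10 0x23d→b35/s3 MISS; vc=[]
#11 0xe1→b14/s6 L1-HIT; vc=[]
#12 0x17a→b23/s7 MISS; vc=[]
#13 0x9c→b9/s1 L1-HIT; vc=[]
#14 0x9b→b9/s1 L1-HIT; vc=[]
#15 0x111→b17/s1 MISS; vc=[9]
#16 0x9d→b9/s1 VC-HIT; vc=[17]
#17 0xe4→b14/s6 L1-HIT; vc=[17]
#18 0x169→b22/s6 MISS; vc=[17,14]
#19 0xe0→b14/s6 VC-HIT; vc=[17,22]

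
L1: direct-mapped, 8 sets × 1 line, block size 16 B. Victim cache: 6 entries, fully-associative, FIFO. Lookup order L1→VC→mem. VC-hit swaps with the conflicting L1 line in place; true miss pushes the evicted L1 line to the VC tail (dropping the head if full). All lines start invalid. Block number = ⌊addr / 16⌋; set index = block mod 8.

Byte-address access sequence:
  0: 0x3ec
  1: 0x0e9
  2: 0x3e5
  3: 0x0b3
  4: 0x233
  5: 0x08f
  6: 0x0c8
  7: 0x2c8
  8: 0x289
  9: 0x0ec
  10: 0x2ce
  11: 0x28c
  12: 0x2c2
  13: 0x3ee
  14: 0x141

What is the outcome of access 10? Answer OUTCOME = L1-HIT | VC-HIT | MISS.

OUTCOME = L1-HIT

#0 0x3ec→b62/s6 MISS; vc=[]
#1 0xe9→b14/s6 MISS; vc=[62]
#2 0x3e5→b62/s6 VC-HIT; vc=[14]
#3 0xb3→b11/s3 MISS; vc=[14]
#4 0x233→b35/s3 MISS; vc=[14,11]
#5 0x8f→b8/s0 MISS; vc=[14,11]
#6 0xc8→b12/s4 MISS; vc=[14,11]
#7 0x2c8→b44/s4 MISS; vc=[14,11,12]
#8 0x289→b40/s0 MISS; vc=[14,11,12,8]
#9 0xec→b14/s6 VC-HIT; vc=[62,11,12,8]
#10 0x2ce→b44/s4 L1-HIT; vc=[62,11,12,8]
#11 0x28c→b40/s0 L1-HIT; vc=[62,11,12,8]
#12 0x2c2→b44/s4 L1-HIT; vc=[62,11,12,8]
#13 0x3ee→b62/s6 VC-HIT; vc=[14,11,12,8]
#14 0x141→b20/s4 MISS; vc=[14,11,12,8,44]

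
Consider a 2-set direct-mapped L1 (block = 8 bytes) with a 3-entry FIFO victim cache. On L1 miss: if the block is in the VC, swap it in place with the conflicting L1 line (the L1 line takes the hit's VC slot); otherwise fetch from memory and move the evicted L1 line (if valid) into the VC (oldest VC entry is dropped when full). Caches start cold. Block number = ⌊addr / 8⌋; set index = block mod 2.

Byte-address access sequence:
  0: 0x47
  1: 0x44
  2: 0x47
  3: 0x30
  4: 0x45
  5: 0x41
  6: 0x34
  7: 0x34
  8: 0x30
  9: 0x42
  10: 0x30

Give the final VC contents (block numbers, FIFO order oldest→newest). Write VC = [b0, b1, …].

VC = [8]

  [0] addr=0x47 blk=8 s=0: MISS | VC []
  [1] addr=0x44 blk=8 s=0: L1-HIT | VC []
  [2] addr=0x47 blk=8 s=0: L1-HIT | VC []
  [3] addr=0x30 blk=6 s=0: MISS | VC [8]
  [4] addr=0x45 blk=8 s=0: VC-HIT | VC [6]
  [5] addr=0x41 blk=8 s=0: L1-HIT | VC [6]
  [6] addr=0x34 blk=6 s=0: VC-HIT | VC [8]
  [7] addr=0x34 blk=6 s=0: L1-HIT | VC [8]
  [8] addr=0x30 blk=6 s=0: L1-HIT | VC [8]
  [9] addr=0x42 blk=8 s=0: VC-HIT | VC [6]
  [10] addr=0x30 blk=6 s=0: VC-HIT | VC [8]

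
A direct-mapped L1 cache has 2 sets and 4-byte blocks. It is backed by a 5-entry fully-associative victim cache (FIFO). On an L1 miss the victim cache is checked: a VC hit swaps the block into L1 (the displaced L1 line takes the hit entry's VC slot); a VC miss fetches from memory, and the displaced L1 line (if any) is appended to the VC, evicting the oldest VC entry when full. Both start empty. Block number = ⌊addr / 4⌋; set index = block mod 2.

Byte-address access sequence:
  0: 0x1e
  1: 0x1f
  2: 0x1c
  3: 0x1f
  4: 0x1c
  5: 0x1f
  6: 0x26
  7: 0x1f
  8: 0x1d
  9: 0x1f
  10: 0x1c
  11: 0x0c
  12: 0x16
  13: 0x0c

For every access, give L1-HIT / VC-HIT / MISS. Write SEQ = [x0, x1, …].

SEQ = [MISS, L1-HIT, L1-HIT, L1-HIT, L1-HIT, L1-HIT, MISS, VC-HIT, L1-HIT, L1-HIT, L1-HIT, MISS, MISS, VC-HIT]

0: 0x1e (blk 7, set 1) → MISS  vc=[]
1: 0x1f (blk 7, set 1) → L1-HIT  vc=[]
2: 0x1c (blk 7, set 1) → L1-HIT  vc=[]
3: 0x1f (blk 7, set 1) → L1-HIT  vc=[]
4: 0x1c (blk 7, set 1) → L1-HIT  vc=[]
5: 0x1f (blk 7, set 1) → L1-HIT  vc=[]
6: 0x26 (blk 9, set 1) → MISS  vc=[7]
7: 0x1f (blk 7, set 1) → VC-HIT  vc=[9]
8: 0x1d (blk 7, set 1) → L1-HIT  vc=[9]
9: 0x1f (blk 7, set 1) → L1-HIT  vc=[9]
10: 0x1c (blk 7, set 1) → L1-HIT  vc=[9]
11: 0xc (blk 3, set 1) → MISS  vc=[9, 7]
12: 0x16 (blk 5, set 1) → MISS  vc=[9, 7, 3]
13: 0xc (blk 3, set 1) → VC-HIT  vc=[9, 7, 5]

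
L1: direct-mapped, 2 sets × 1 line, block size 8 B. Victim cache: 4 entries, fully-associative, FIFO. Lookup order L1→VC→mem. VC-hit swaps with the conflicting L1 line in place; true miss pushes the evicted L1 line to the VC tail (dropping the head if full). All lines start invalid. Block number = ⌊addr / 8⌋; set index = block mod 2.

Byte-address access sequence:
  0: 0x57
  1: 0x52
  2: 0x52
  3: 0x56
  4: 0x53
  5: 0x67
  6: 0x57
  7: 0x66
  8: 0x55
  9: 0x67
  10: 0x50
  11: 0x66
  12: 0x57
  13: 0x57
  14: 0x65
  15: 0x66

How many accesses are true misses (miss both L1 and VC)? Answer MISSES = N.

MISSES = 2

  [0] addr=0x57 blk=10 s=0: MISS | VC []
  [1] addr=0x52 blk=10 s=0: L1-HIT | VC []
  [2] addr=0x52 blk=10 s=0: L1-HIT | VC []
  [3] addr=0x56 blk=10 s=0: L1-HIT | VC []
  [4] addr=0x53 blk=10 s=0: L1-HIT | VC []
  [5] addr=0x67 blk=12 s=0: MISS | VC [10]
  [6] addr=0x57 blk=10 s=0: VC-HIT | VC [12]
  [7] addr=0x66 blk=12 s=0: VC-HIT | VC [10]
  [8] addr=0x55 blk=10 s=0: VC-HIT | VC [12]
  [9] addr=0x67 blk=12 s=0: VC-HIT | VC [10]
  [10] addr=0x50 blk=10 s=0: VC-HIT | VC [12]
  [11] addr=0x66 blk=12 s=0: VC-HIT | VC [10]
  [12] addr=0x57 blk=10 s=0: VC-HIT | VC [12]
  [13] addr=0x57 blk=10 s=0: L1-HIT | VC [12]
  [14] addr=0x65 blk=12 s=0: VC-HIT | VC [10]
  [15] addr=0x66 blk=12 s=0: L1-HIT | VC [10]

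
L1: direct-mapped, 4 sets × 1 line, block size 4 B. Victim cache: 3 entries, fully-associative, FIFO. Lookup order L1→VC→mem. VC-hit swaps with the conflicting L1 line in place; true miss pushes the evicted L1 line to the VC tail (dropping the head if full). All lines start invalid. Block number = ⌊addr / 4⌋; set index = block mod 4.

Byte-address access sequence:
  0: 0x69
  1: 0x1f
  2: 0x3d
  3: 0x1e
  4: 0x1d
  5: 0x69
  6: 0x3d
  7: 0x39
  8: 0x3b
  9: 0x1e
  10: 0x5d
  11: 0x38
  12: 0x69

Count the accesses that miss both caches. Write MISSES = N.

MISSES = 5

  [0] addr=0x69 blk=26 s=2: MISS | VC []
  [1] addr=0x1f blk=7 s=3: MISS | VC []
  [2] addr=0x3d blk=15 s=3: MISS | VC [7]
  [3] addr=0x1e blk=7 s=3: VC-HIT | VC [15]
  [4] addr=0x1d blk=7 s=3: L1-HIT | VC [15]
  [5] addr=0x69 blk=26 s=2: L1-HIT | VC [15]
  [6] addr=0x3d blk=15 s=3: VC-HIT | VC [7]
  [7] addr=0x39 blk=14 s=2: MISS | VC [7, 26]
  [8] addr=0x3b blk=14 s=2: L1-HIT | VC [7, 26]
  [9] addr=0x1e blk=7 s=3: VC-HIT | VC [15, 26]
  [10] addr=0x5d blk=23 s=3: MISS | VC [15, 26, 7]
  [11] addr=0x38 blk=14 s=2: L1-HIT | VC [15, 26, 7]
  [12] addr=0x69 blk=26 s=2: VC-HIT | VC [15, 14, 7]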